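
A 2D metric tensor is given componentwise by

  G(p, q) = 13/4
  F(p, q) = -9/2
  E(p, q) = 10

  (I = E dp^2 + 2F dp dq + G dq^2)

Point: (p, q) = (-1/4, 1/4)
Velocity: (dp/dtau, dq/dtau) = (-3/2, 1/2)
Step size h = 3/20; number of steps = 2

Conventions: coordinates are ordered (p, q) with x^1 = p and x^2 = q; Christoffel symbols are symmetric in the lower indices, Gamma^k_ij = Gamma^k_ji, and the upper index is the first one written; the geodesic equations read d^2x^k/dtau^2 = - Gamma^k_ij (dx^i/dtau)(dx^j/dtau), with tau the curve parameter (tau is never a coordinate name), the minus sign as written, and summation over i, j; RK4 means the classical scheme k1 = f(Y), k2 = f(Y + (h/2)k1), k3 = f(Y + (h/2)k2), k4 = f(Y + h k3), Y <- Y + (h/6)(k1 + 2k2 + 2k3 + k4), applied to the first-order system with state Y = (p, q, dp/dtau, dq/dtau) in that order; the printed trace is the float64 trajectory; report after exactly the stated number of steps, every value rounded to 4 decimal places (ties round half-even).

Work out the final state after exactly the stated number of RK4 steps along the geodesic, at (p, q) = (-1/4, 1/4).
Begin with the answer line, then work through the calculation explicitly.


Answer: p = -0.7000, q = 0.4000, dp/dtau = -1.5000, dq/dtau = 0.5000

f(Y) = (dp/dtau, dq/dtau, -Gamma^p_ij Y'^i Y'^j, -Gamma^q_ij Y'^i Y'^j) with the Gammas evaluated at the stage position; h = 0.150000; intermediate values shown to 6 dp
step 0: p = -0.2500, q = 0.2500, dp/dtau = -1.5000, dq/dtau = 0.5000
step 1:
  k1: at (p, q) = (-0.250000, 0.250000), (dp/dtau, dq/dtau) = (-1.500000, 0.500000); Gamma_ppp = 0.000000, Gamma_ppq = 0.000000, Gamma_pqq = 0.000000, Gamma_qpp = 0.000000, Gamma_qpq = 0.000000, Gamma_qqq = 0.000000; k1 = (-1.500000, 0.500000, 0.000000, 0.000000)
  k2: at (p, q) = (-0.362500, 0.287500), (dp/dtau, dq/dtau) = (-1.500000, 0.500000); Gamma_ppp = 0.000000, Gamma_ppq = 0.000000, Gamma_pqq = 0.000000, Gamma_qpp = 0.000000, Gamma_qpq = 0.000000, Gamma_qqq = 0.000000; k2 = (-1.500000, 0.500000, 0.000000, 0.000000)
  k3: at (p, q) = (-0.362500, 0.287500), (dp/dtau, dq/dtau) = (-1.500000, 0.500000); Gamma_ppp = 0.000000, Gamma_ppq = 0.000000, Gamma_pqq = 0.000000, Gamma_qpp = 0.000000, Gamma_qpq = 0.000000, Gamma_qqq = 0.000000; k3 = (-1.500000, 0.500000, 0.000000, 0.000000)
  k4: at (p, q) = (-0.475000, 0.325000), (dp/dtau, dq/dtau) = (-1.500000, 0.500000); Gamma_ppp = 0.000000, Gamma_ppq = 0.000000, Gamma_pqq = 0.000000, Gamma_qpp = 0.000000, Gamma_qpq = 0.000000, Gamma_qqq = 0.000000; k4 = (-1.500000, 0.500000, 0.000000, 0.000000)
  Y <- Y + (h/6)(k1 + 2k2 + 2k3 + k4): p = -0.4750, q = 0.3250, dp/dtau = -1.5000, dq/dtau = 0.5000
step 2:
  k1: at (p, q) = (-0.475000, 0.325000), (dp/dtau, dq/dtau) = (-1.500000, 0.500000); Gamma_ppp = 0.000000, Gamma_ppq = 0.000000, Gamma_pqq = 0.000000, Gamma_qpp = 0.000000, Gamma_qpq = 0.000000, Gamma_qqq = 0.000000; k1 = (-1.500000, 0.500000, 0.000000, 0.000000)
  k2: at (p, q) = (-0.587500, 0.362500), (dp/dtau, dq/dtau) = (-1.500000, 0.500000); Gamma_ppp = 0.000000, Gamma_ppq = 0.000000, Gamma_pqq = 0.000000, Gamma_qpp = 0.000000, Gamma_qpq = 0.000000, Gamma_qqq = 0.000000; k2 = (-1.500000, 0.500000, 0.000000, 0.000000)
  k3: at (p, q) = (-0.587500, 0.362500), (dp/dtau, dq/dtau) = (-1.500000, 0.500000); Gamma_ppp = 0.000000, Gamma_ppq = 0.000000, Gamma_pqq = 0.000000, Gamma_qpp = 0.000000, Gamma_qpq = 0.000000, Gamma_qqq = 0.000000; k3 = (-1.500000, 0.500000, 0.000000, 0.000000)
  k4: at (p, q) = (-0.700000, 0.400000), (dp/dtau, dq/dtau) = (-1.500000, 0.500000); Gamma_ppp = 0.000000, Gamma_ppq = 0.000000, Gamma_pqq = 0.000000, Gamma_qpp = 0.000000, Gamma_qpq = 0.000000, Gamma_qqq = 0.000000; k4 = (-1.500000, 0.500000, 0.000000, 0.000000)
  Y <- Y + (h/6)(k1 + 2k2 + 2k3 + k4): p = -0.7000, q = 0.4000, dp/dtau = -1.5000, dq/dtau = 0.5000


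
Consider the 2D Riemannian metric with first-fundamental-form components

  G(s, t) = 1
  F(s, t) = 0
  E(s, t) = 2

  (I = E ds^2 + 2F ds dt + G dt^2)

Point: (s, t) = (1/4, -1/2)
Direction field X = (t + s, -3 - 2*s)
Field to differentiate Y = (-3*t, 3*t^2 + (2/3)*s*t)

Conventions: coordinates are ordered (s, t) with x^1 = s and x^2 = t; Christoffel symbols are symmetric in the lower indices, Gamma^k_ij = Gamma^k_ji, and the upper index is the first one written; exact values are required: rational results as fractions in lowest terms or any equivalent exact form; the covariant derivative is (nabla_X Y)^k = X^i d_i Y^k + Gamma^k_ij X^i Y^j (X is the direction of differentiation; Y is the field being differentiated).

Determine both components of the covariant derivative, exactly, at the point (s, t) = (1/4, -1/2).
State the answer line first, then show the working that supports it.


Answer: (nabla_X Y)^s = 21/2, (nabla_X Y)^t = 10

E = 2, F = 0, G = 1 at the point
E_s = 0, E_t = 0, F_s = 0, F_t = 0, G_s = 0, G_t = 0
EG - F^2 = 2;  g^inv = (1/2) * [[1, 0], [0, 2]]
first-kind symbols [ij,l] = (1/2)(d_i g_jl + d_j g_il - d_l g_ij): [ss,s] = E_s/2 = 0, [ss,t] = F_s - E_t/2 = 0, [st,s] = E_t/2 = 0, [st,t] = G_s/2 = 0, [tt,s] = F_t - G_s/2 = 0, [tt,t] = G_t/2 = 0
Gamma^s_ij = (G*[ij,s] - F*[ij,t])/(EG - F^2), Gamma^t_ij = (E*[ij,t] - F*[ij,s])/(EG - F^2)
Gamma_sss = 0, Gamma_sst = 0, Gamma_stt = 0, Gamma_tss = 0, Gamma_tst = 0, Gamma_ttt = 0
X = (-1/4, -7/2), Y = (3/2, 2/3) at the point


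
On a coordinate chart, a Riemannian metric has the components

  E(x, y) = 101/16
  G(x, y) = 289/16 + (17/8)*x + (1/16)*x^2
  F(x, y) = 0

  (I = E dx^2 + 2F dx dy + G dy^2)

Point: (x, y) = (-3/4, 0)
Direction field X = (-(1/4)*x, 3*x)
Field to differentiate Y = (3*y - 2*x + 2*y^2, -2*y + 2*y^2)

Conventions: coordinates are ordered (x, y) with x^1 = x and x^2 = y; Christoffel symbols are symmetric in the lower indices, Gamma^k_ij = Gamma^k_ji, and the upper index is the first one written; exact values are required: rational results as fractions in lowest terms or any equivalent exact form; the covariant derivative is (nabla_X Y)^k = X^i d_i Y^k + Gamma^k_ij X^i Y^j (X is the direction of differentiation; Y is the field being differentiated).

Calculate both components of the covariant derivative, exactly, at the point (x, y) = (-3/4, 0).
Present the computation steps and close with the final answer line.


E = 101/16, F = 0, G = 4225/256 at the point
E_x = 0, E_y = 0, F_x = 0, F_y = 0, G_x = 65/32, G_y = 0
EG - F^2 = 426725/4096;  g^inv = (4096/426725) * [[4225/256, 0], [0, 101/16]]
first-kind symbols [ij,l] = (1/2)(d_i g_jl + d_j g_il - d_l g_ij): [xx,x] = E_x/2 = 0, [xx,y] = F_x - E_y/2 = 0, [xy,x] = E_y/2 = 0, [xy,y] = G_x/2 = 65/64, [yy,x] = F_y - G_x/2 = -65/64, [yy,y] = G_y/2 = 0
Gamma^x_ij = (G*[ij,x] - F*[ij,y])/(EG - F^2), Gamma^y_ij = (E*[ij,y] - F*[ij,x])/(EG - F^2)
Gamma_xxx = 0, Gamma_xxy = 0, Gamma_xyy = -65/404, Gamma_yxx = 0, Gamma_yxy = 4/65, Gamma_yyy = 0
X = (3/16, -9/4), Y = (3/2, 0) at the point

Answer: (nabla_X Y)^x = -57/8, (nabla_X Y)^y = 279/65


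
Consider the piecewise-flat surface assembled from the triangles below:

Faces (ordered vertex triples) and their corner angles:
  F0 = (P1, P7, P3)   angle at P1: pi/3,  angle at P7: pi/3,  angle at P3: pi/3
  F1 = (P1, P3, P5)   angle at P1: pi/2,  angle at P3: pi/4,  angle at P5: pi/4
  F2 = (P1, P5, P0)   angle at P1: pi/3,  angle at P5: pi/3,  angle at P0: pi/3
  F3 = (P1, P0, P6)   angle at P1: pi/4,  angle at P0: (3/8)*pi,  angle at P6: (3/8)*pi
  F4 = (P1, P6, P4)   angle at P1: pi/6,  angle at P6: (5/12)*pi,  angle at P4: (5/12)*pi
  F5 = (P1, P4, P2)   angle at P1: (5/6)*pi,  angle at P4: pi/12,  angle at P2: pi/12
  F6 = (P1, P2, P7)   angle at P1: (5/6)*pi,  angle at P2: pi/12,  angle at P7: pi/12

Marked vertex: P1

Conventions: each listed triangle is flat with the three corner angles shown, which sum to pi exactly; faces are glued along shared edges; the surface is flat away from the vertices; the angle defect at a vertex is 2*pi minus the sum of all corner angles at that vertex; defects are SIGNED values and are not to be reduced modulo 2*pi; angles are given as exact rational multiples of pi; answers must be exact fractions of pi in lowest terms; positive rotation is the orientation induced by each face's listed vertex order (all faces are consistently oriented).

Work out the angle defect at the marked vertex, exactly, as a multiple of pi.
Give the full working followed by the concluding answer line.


Sum of corner angles at P1: (13/4)*pi
defect = 2*pi - (13/4)*pi

Answer: defect(P1) = (-5/4)*pi


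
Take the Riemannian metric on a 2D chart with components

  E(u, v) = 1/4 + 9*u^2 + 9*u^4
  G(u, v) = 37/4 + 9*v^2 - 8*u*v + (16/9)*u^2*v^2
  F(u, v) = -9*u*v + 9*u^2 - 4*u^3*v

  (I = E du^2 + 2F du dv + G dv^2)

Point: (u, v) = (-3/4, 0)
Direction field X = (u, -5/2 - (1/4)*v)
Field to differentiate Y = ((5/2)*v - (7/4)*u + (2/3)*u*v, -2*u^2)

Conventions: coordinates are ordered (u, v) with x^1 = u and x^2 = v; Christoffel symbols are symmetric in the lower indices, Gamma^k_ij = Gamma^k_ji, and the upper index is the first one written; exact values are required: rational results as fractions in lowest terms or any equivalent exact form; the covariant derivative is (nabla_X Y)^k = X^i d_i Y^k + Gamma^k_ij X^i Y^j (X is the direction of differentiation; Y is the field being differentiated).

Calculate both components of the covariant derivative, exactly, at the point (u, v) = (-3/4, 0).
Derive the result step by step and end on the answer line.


E = 2089/256, F = 81/16, G = 37/4 at the point
E_u = -459/16, E_v = 0, F_u = -27/2, F_v = 135/16, G_u = 0, G_v = 6
EG - F^2 = 51049/1024;  g^inv = (1024/51049) * [[37/4, -81/16], [-81/16, 2089/256]]
first-kind symbols [ij,l] = (1/2)(d_i g_jl + d_j g_il - d_l g_ij): [uu,u] = E_u/2 = -459/32, [uu,v] = F_u - E_v/2 = -27/2, [uv,u] = E_v/2 = 0, [uv,v] = G_u/2 = 0, [vv,u] = F_v - G_u/2 = 135/16, [vv,v] = G_v/2 = 3
Gamma^u_ij = (G*[ij,u] - F*[ij,v])/(EG - F^2), Gamma^v_ij = (E*[ij,v] - F*[ij,u])/(EG - F^2)
Gamma_uuu = -65880/51049, Gamma_uuv = 0, Gamma_uvv = 64368/51049, Gamma_vuu = -38448/51049, Gamma_vuv = 0, Gamma_vvv = -18672/51049
X = (-3/4, -5/2), Y = (21/16, -9/8) at the point

Answer: (nabla_X Y)^u = 922279/816784, (nabla_X Y)^v = -129528/51049


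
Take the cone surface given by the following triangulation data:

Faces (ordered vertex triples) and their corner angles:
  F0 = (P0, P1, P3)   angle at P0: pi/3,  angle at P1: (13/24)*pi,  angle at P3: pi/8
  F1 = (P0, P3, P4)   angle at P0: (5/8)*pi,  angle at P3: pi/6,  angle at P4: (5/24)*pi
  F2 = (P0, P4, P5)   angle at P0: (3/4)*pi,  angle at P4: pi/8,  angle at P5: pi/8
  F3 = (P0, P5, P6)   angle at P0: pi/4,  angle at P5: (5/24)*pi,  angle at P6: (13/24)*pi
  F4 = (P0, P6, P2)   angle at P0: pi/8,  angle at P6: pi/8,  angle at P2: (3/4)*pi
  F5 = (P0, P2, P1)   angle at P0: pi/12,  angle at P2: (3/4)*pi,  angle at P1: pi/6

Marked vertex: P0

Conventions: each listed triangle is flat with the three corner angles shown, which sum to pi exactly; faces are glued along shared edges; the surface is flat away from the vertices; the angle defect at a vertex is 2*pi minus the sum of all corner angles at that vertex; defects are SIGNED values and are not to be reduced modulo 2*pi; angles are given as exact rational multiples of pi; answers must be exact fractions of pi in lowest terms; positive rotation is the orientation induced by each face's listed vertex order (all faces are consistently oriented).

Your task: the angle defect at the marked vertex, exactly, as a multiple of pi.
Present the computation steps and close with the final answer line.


Sum of corner angles at P0: (13/6)*pi
defect = 2*pi - (13/6)*pi

Answer: defect(P0) = -pi/6


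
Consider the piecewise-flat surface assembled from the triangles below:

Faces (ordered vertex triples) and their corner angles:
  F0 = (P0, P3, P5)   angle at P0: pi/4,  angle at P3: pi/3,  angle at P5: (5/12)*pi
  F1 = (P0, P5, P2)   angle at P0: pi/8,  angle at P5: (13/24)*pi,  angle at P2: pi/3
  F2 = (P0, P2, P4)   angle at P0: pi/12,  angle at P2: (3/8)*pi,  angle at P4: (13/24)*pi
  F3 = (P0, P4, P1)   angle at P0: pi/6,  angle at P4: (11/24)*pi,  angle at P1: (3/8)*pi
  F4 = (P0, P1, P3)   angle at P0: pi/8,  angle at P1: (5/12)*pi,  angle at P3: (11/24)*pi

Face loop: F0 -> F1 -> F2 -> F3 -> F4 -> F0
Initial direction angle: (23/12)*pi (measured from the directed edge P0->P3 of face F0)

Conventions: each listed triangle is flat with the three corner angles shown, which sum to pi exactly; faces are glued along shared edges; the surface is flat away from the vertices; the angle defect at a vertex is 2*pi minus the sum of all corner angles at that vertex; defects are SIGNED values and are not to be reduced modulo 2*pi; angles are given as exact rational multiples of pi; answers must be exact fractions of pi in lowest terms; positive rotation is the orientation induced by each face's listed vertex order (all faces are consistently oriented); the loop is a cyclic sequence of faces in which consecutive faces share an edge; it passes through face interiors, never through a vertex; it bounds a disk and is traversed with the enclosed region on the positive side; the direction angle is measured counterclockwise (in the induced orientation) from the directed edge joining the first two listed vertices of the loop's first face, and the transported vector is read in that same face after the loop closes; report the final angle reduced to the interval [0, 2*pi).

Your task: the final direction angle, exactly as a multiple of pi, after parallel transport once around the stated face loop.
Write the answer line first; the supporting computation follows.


Answer: final direction angle = (7/6)*pi

enclosed vertex P0: corner angles sum to (3/4)*pi, defect = 2*pi - (3/4)*pi = (5/4)*pi
final direction = starting direction + enclosed defect total, reduced mod 2*pi (induced orientation)
final angle = (23/12)*pi + (5/4)*pi = (7/6)*pi (mod 2*pi)


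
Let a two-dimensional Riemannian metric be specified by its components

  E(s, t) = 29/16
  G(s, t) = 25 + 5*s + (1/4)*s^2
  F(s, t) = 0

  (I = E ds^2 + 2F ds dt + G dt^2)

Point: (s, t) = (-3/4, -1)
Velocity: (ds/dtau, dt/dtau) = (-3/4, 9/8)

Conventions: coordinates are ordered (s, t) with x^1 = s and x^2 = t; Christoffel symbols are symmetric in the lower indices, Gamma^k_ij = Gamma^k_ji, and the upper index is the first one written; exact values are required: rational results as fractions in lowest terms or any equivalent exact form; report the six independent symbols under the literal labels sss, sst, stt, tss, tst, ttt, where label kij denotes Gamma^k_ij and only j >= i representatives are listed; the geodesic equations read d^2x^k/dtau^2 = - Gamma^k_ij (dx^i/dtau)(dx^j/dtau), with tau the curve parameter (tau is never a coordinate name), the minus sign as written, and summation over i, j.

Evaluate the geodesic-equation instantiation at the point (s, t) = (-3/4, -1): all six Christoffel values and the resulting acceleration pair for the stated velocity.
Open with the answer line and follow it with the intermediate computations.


Answer: Gamma_sss = 0, Gamma_sst = 0, Gamma_stt = -37/29, Gamma_tss = 0, Gamma_tst = 4/37, Gamma_ttt = 0; accelerations (d^2s/dtau^2, d^2t/dtau^2) = (2997/1856, 27/148)

E = 29/16, F = 0, G = 1369/64 at the point
E_s = 0, E_t = 0, F_s = 0, F_t = 0, G_s = 37/8, G_t = 0
EG - F^2 = 39701/1024;  g^inv = (1024/39701) * [[1369/64, 0], [0, 29/16]]
first-kind symbols [ij,l] = (1/2)(d_i g_jl + d_j g_il - d_l g_ij): [ss,s] = E_s/2 = 0, [ss,t] = F_s - E_t/2 = 0, [st,s] = E_t/2 = 0, [st,t] = G_s/2 = 37/16, [tt,s] = F_t - G_s/2 = -37/16, [tt,t] = G_t/2 = 0
Gamma^s_ij = (G*[ij,s] - F*[ij,t])/(EG - F^2), Gamma^t_ij = (E*[ij,t] - F*[ij,s])/(EG - F^2)
Gamma_sss = 0, Gamma_sst = 0, Gamma_stt = -37/29, Gamma_tss = 0, Gamma_tst = 4/37, Gamma_ttt = 0
d^2s/dtau^2 = -(Gamma_sss*(-3/4)^2 + 2*Gamma_sst*(-3/4)*(9/8) + Gamma_stt*(9/8)^2) = 2997/1856
d^2t/dtau^2 = -(Gamma_tss*(-3/4)^2 + 2*Gamma_tst*(-3/4)*(9/8) + Gamma_ttt*(9/8)^2) = 27/148


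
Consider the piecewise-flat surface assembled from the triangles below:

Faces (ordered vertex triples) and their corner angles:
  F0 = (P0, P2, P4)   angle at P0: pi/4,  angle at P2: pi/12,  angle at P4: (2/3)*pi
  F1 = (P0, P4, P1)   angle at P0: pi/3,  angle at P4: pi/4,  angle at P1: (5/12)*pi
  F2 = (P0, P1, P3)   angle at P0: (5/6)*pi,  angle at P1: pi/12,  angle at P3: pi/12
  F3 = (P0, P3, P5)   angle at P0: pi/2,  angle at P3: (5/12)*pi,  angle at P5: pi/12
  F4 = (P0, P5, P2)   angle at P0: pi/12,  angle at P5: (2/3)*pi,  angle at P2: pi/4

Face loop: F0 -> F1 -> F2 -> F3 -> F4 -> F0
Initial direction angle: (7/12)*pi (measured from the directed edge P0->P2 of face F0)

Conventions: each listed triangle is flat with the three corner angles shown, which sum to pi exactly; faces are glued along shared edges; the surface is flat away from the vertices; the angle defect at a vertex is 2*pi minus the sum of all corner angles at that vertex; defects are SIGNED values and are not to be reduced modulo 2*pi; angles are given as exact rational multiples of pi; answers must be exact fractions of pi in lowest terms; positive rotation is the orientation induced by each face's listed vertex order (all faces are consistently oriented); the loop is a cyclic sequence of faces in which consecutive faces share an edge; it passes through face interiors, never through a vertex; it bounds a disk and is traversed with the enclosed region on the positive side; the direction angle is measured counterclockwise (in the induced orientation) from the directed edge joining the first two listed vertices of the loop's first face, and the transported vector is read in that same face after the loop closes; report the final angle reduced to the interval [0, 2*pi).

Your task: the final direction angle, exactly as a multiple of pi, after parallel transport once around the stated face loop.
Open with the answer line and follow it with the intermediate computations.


Answer: final direction angle = (7/12)*pi

enclosed vertex P0: corner angles sum to 2*pi, defect = 2*pi - 2*pi = 0
the rotation equals the total enclosed defect, so the final angle is initial + defects (mod 2*pi)
final angle = (7/12)*pi + 0 = (7/12)*pi (mod 2*pi)


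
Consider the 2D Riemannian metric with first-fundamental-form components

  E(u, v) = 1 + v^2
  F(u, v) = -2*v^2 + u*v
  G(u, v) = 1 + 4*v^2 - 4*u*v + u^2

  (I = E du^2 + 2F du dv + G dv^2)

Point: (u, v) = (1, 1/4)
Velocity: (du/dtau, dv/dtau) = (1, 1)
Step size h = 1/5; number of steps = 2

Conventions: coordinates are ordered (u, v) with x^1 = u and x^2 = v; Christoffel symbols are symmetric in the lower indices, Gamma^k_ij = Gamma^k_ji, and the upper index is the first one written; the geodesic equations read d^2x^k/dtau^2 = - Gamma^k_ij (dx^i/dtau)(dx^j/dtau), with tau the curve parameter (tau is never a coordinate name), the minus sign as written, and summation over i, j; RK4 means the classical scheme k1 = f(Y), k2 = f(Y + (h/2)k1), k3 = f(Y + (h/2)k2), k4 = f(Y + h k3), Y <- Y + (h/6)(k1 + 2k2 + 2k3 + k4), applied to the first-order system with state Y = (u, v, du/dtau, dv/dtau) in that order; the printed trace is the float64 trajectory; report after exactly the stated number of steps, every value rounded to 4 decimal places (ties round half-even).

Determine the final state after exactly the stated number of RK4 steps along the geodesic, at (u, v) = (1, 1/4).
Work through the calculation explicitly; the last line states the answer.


f(Y) = (du/dtau, dv/dtau, -Gamma^u_ij Y'^i Y'^j, -Gamma^v_ij Y'^i Y'^j) with the Gammas evaluated at the stage position; h = 0.200000; intermediate values shown to 6 dp
step 0: u = 1.0000, v = 0.2500, du/dtau = 1.0000, dv/dtau = 1.0000
step 1:
  k1: at (u, v) = (1.000000, 0.250000), (du/dtau, dv/dtau) = (1.000000, 1.000000); Gamma_uuu = 0.000000, Gamma_uuv = 0.190476, Gamma_uvv = -0.380952, Gamma_vuu = 0.000000, Gamma_vuv = 0.380952, Gamma_vvv = -0.761905; k1 = (1.000000, 1.000000, 0.000000, 0.000000)
  k2: at (u, v) = (1.100000, 0.350000), (du/dtau, dv/dtau) = (1.000000, 1.000000); Gamma_uuu = 0.000000, Gamma_uuv = 0.272904, Gamma_uvv = -0.545809, Gamma_vuu = 0.000000, Gamma_vuv = 0.311891, Gamma_vvv = -0.623782; k2 = (1.000000, 1.000000, 0.000000, 0.000000)
  k3: at (u, v) = (1.100000, 0.350000), (du/dtau, dv/dtau) = (1.000000, 1.000000); Gamma_uuu = 0.000000, Gamma_uuv = 0.272904, Gamma_uvv = -0.545809, Gamma_vuu = 0.000000, Gamma_vuv = 0.311891, Gamma_vvv = -0.623782; k3 = (1.000000, 1.000000, 0.000000, 0.000000)
  k4: at (u, v) = (1.200000, 0.450000), (du/dtau, dv/dtau) = (1.000000, 1.000000); Gamma_uuu = 0.000000, Gamma_uuv = 0.348162, Gamma_uvv = -0.696325, Gamma_vuu = 0.000000, Gamma_vuv = 0.232108, Gamma_vvv = -0.464217; k4 = (1.000000, 1.000000, 0.000000, 0.000000)
  Y <- Y + (h/6)(k1 + 2k2 + 2k3 + k4): u = 1.2000, v = 0.4500, du/dtau = 1.0000, dv/dtau = 1.0000
step 2:
  k1: at (u, v) = (1.200000, 0.450000), (du/dtau, dv/dtau) = (1.000000, 1.000000); Gamma_uuu = 0.000000, Gamma_uuv = 0.348162, Gamma_uvv = -0.696325, Gamma_vuu = 0.000000, Gamma_vuv = 0.232108, Gamma_vvv = -0.464217; k1 = (1.000000, 1.000000, 0.000000, 0.000000)
  k2: at (u, v) = (1.300000, 0.550000), (du/dtau, dv/dtau) = (1.000000, 1.000000); Gamma_uuu = 0.000000, Gamma_uuv = 0.409683, Gamma_uvv = -0.819367, Gamma_vuu = 0.000000, Gamma_vuv = 0.148976, Gamma_vvv = -0.297952; k2 = (1.000000, 1.000000, 0.000000, 0.000000)
  k3: at (u, v) = (1.300000, 0.550000), (du/dtau, dv/dtau) = (1.000000, 1.000000); Gamma_uuu = 0.000000, Gamma_uuv = 0.409683, Gamma_uvv = -0.819367, Gamma_vuu = 0.000000, Gamma_vuv = 0.148976, Gamma_vvv = -0.297952; k3 = (1.000000, 1.000000, 0.000000, 0.000000)
  k4: at (u, v) = (1.400000, 0.650000), (du/dtau, dv/dtau) = (1.000000, 1.000000); Gamma_uuu = 0.000000, Gamma_uuv = 0.453752, Gamma_uvv = -0.907504, Gamma_vuu = 0.000000, Gamma_vuv = 0.069808, Gamma_vvv = -0.139616; k4 = (1.000000, 1.000000, 0.000000, 0.000000)
  Y <- Y + (h/6)(k1 + 2k2 + 2k3 + k4): u = 1.4000, v = 0.6500, du/dtau = 1.0000, dv/dtau = 1.0000

Answer: u = 1.4000, v = 0.6500, du/dtau = 1.0000, dv/dtau = 1.0000


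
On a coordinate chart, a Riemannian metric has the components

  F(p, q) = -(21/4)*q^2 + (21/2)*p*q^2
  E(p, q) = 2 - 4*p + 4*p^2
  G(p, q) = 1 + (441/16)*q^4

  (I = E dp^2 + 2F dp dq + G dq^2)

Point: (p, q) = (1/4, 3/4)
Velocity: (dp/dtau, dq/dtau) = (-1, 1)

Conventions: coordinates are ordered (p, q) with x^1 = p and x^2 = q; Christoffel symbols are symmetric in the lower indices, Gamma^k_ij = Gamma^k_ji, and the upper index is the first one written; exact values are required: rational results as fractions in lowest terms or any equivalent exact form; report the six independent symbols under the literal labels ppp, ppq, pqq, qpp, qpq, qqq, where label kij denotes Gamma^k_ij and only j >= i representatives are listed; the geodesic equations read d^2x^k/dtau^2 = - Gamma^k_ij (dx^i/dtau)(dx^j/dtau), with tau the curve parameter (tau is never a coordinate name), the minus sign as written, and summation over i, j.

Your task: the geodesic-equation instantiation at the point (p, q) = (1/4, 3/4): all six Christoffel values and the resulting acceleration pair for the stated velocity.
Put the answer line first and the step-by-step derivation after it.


Answer: Gamma_ppp = -4096/40841, Gamma_ppq = 0, Gamma_pqq = -16128/40841, Gamma_qpp = 24192/40841, Gamma_qpq = 0, Gamma_qqq = 95256/40841; accelerations (d^2p/dtau^2, d^2q/dtau^2) = (20224/40841, -119448/40841)

E = 5/4, F = -189/128, G = 39817/4096 at the point
E_p = -2, E_q = 0, F_p = 189/32, F_q = -63/16, G_p = 0, G_q = 11907/256
EG - F^2 = 40841/4096;  g^inv = (4096/40841) * [[39817/4096, 189/128], [189/128, 5/4]]
first-kind symbols [ij,l] = (1/2)(d_i g_jl + d_j g_il - d_l g_ij): [pp,p] = E_p/2 = -1, [pp,q] = F_p - E_q/2 = 189/32, [pq,p] = E_q/2 = 0, [pq,q] = G_p/2 = 0, [qq,p] = F_q - G_p/2 = -63/16, [qq,q] = G_q/2 = 11907/512
Gamma^p_ij = (G*[ij,p] - F*[ij,q])/(EG - F^2), Gamma^q_ij = (E*[ij,q] - F*[ij,p])/(EG - F^2)
Gamma_ppp = -4096/40841, Gamma_ppq = 0, Gamma_pqq = -16128/40841, Gamma_qpp = 24192/40841, Gamma_qpq = 0, Gamma_qqq = 95256/40841
d^2p/dtau^2 = -(Gamma_ppp*(-1)^2 + 2*Gamma_ppq*(-1)*(1) + Gamma_pqq*(1)^2) = 20224/40841
d^2q/dtau^2 = -(Gamma_qpp*(-1)^2 + 2*Gamma_qpq*(-1)*(1) + Gamma_qqq*(1)^2) = -119448/40841


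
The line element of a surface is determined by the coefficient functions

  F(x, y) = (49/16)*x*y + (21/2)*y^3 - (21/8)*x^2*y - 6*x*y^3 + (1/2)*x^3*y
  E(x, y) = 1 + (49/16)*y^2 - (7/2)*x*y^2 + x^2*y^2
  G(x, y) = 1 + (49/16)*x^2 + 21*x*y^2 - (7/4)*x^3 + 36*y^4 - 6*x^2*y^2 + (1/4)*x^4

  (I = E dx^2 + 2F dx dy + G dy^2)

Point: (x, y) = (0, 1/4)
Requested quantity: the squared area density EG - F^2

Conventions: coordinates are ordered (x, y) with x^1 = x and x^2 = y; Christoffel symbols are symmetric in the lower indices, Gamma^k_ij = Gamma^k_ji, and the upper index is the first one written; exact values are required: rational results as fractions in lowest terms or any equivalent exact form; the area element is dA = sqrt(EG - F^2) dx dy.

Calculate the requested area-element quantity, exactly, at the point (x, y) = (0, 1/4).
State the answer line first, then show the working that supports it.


Answer: EG - F^2 = 341/256

E = 305/256, F = 21/128, G = 73/64; EG - F^2 = 341/256


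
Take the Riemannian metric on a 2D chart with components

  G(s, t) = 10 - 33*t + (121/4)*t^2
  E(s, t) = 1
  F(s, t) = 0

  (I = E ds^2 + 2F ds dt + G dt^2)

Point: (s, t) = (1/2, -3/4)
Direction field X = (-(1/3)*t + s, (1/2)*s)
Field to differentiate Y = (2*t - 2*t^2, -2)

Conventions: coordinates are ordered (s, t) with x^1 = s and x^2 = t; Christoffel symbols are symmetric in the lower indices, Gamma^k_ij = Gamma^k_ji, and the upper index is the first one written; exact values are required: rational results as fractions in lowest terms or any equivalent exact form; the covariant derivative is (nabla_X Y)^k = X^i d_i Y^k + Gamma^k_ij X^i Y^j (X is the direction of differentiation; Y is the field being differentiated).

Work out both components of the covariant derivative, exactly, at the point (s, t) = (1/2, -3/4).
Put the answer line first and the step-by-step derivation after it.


Answer: (nabla_X Y)^s = 5/4, (nabla_X Y)^t = 1254/3313

E = 1, F = 0, G = 3313/64 at the point
E_s = 0, E_t = 0, F_s = 0, F_t = 0, G_s = 0, G_t = -627/8
EG - F^2 = 3313/64;  g^inv = (64/3313) * [[3313/64, 0], [0, 1]]
first-kind symbols [ij,l] = (1/2)(d_i g_jl + d_j g_il - d_l g_ij): [ss,s] = E_s/2 = 0, [ss,t] = F_s - E_t/2 = 0, [st,s] = E_t/2 = 0, [st,t] = G_s/2 = 0, [tt,s] = F_t - G_s/2 = 0, [tt,t] = G_t/2 = -627/16
Gamma^s_ij = (G*[ij,s] - F*[ij,t])/(EG - F^2), Gamma^t_ij = (E*[ij,t] - F*[ij,s])/(EG - F^2)
Gamma_sss = 0, Gamma_sst = 0, Gamma_stt = 0, Gamma_tss = 0, Gamma_tst = 0, Gamma_ttt = -2508/3313
X = (3/4, 1/4), Y = (-21/8, -2) at the point


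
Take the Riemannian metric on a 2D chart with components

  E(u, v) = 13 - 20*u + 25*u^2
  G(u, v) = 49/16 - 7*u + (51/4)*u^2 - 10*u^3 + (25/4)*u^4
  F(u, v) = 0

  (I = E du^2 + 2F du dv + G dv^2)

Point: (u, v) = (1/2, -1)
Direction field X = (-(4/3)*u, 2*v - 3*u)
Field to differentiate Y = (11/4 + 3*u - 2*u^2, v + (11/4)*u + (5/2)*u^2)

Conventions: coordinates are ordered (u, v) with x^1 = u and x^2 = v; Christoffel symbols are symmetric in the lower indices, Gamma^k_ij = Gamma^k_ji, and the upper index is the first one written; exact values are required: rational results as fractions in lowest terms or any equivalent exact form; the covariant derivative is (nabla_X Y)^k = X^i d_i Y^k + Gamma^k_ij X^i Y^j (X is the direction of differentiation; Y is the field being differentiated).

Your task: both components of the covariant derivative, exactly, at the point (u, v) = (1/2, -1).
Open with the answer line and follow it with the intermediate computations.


Answer: (nabla_X Y)^u = -961/888, (nabla_X Y)^v = -793/66

E = 37/4, F = 0, G = 121/64 at the point
E_u = 5, E_v = 0, F_u = 0, F_v = 0, G_u = 11/8, G_v = 0
EG - F^2 = 4477/256;  g^inv = (256/4477) * [[121/64, 0], [0, 37/4]]
first-kind symbols [ij,l] = (1/2)(d_i g_jl + d_j g_il - d_l g_ij): [uu,u] = E_u/2 = 5/2, [uu,v] = F_u - E_v/2 = 0, [uv,u] = E_v/2 = 0, [uv,v] = G_u/2 = 11/16, [vv,u] = F_v - G_u/2 = -11/16, [vv,v] = G_v/2 = 0
Gamma^u_ij = (G*[ij,u] - F*[ij,v])/(EG - F^2), Gamma^v_ij = (E*[ij,v] - F*[ij,u])/(EG - F^2)
Gamma_uuu = 10/37, Gamma_uuv = 0, Gamma_uvv = -11/148, Gamma_vuu = 0, Gamma_vuv = 4/11, Gamma_vvv = 0
X = (-2/3, -7/2), Y = (15/4, 1) at the point


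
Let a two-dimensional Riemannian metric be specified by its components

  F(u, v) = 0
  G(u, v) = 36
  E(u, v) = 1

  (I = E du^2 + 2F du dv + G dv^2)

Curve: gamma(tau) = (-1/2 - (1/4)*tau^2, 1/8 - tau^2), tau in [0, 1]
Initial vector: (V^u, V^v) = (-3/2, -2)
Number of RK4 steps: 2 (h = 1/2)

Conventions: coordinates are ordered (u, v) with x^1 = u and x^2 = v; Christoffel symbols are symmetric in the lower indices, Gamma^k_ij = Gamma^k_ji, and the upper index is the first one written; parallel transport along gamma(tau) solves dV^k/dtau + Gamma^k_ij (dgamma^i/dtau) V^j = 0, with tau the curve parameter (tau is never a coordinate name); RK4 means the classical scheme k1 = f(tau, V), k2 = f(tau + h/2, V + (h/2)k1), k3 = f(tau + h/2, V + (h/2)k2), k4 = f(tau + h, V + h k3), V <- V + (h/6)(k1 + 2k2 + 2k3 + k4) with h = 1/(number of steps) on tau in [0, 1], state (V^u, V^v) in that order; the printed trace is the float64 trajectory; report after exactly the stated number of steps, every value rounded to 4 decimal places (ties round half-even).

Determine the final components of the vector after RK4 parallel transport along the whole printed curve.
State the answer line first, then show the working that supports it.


Answer: V^u = -1.5000, V^v = -2.0000

gamma'(tau) = (-(1/2)*tau, -2*tau); f(tau, V)^k = -Gamma^k_ij(gamma(tau)) gamma'^i(tau) V^j; h = 1/2; intermediate values shown to 6 dp
curve data and Christoffel symbols at the stage parameters:
  tau = 0.000000: gamma = (-0.500000, 0.125000), gamma' = (0.000000, 0.000000); Gamma_uuu = 0.000000, Gamma_uuv = 0.000000, Gamma_uvv = 0.000000, Gamma_vuu = 0.000000, Gamma_vuv = 0.000000, Gamma_vvv = 0.000000
  tau = 0.250000: gamma = (-0.515625, 0.062500), gamma' = (-0.125000, -0.500000); Gamma_uuu = 0.000000, Gamma_uuv = 0.000000, Gamma_uvv = 0.000000, Gamma_vuu = 0.000000, Gamma_vuv = 0.000000, Gamma_vvv = 0.000000
  tau = 0.500000: gamma = (-0.562500, -0.125000), gamma' = (-0.250000, -1.000000); Gamma_uuu = 0.000000, Gamma_uuv = 0.000000, Gamma_uvv = 0.000000, Gamma_vuu = 0.000000, Gamma_vuv = 0.000000, Gamma_vvv = 0.000000
  tau = 0.750000: gamma = (-0.640625, -0.437500), gamma' = (-0.375000, -1.500000); Gamma_uuu = 0.000000, Gamma_uuv = 0.000000, Gamma_uvv = 0.000000, Gamma_vuu = 0.000000, Gamma_vuv = 0.000000, Gamma_vvv = 0.000000
  tau = 1.000000: gamma = (-0.750000, -0.875000), gamma' = (-0.500000, -2.000000); Gamma_uuu = 0.000000, Gamma_uuv = 0.000000, Gamma_uvv = 0.000000, Gamma_vuu = 0.000000, Gamma_vuv = 0.000000, Gamma_vvv = 0.000000
step 0: V^u = -1.5000, V^v = -2.0000
step 1: k1 = (0.000000, 0.000000), k2 = (0.000000, 0.000000), k3 = (0.000000, 0.000000), k4 = (0.000000, 0.000000); V <- V + (h/6)(k1 + 2k2 + 2k3 + k4): V^u = -1.5000, V^v = -2.0000
step 2: k1 = (0.000000, 0.000000), k2 = (0.000000, 0.000000), k3 = (0.000000, 0.000000), k4 = (0.000000, 0.000000); V <- V + (h/6)(k1 + 2k2 + 2k3 + k4): V^u = -1.5000, V^v = -2.0000


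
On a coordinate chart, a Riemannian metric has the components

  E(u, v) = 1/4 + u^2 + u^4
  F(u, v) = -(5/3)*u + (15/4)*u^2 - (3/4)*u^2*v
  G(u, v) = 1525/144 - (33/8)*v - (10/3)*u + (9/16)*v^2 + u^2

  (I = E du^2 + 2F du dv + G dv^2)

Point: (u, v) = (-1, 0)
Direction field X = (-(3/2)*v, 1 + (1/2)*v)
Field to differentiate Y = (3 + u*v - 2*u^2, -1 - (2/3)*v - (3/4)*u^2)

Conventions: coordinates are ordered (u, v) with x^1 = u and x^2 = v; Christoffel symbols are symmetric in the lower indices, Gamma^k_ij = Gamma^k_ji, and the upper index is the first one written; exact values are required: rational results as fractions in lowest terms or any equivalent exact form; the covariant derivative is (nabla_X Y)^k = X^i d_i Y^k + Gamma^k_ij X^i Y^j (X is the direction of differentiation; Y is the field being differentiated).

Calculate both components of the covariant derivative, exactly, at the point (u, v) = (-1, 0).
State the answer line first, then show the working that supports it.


Answer: (nabla_X Y)^u = -102644/7323, (nabla_X Y)^v = 120713/29292

E = 9/4, F = 65/12, G = 2149/144 at the point
E_u = -6, E_v = 0, F_u = -55/6, F_v = -3/4, G_u = -16/3, G_v = -33/8
EG - F^2 = 2441/576;  g^inv = (576/2441) * [[2149/144, -65/12], [-65/12, 9/4]]
first-kind symbols [ij,l] = (1/2)(d_i g_jl + d_j g_il - d_l g_ij): [uu,u] = E_u/2 = -3, [uu,v] = F_u - E_v/2 = -55/6, [uv,u] = E_v/2 = 0, [uv,v] = G_u/2 = -8/3, [vv,u] = F_v - G_u/2 = 23/12, [vv,v] = G_v/2 = -33/16
Gamma^u_ij = (G*[ij,u] - F*[ij,v])/(EG - F^2), Gamma^v_ij = (E*[ij,v] - F*[ij,u])/(EG - F^2)
Gamma_uuu = 2812/2441, Gamma_uuv = 8320/2441, Gamma_uvv = 68732/7323, Gamma_vuu = -2520/2441, Gamma_vuv = -3456/2441, Gamma_vvv = -8653/2441
X = (0, 1), Y = (1, -7/4) at the point


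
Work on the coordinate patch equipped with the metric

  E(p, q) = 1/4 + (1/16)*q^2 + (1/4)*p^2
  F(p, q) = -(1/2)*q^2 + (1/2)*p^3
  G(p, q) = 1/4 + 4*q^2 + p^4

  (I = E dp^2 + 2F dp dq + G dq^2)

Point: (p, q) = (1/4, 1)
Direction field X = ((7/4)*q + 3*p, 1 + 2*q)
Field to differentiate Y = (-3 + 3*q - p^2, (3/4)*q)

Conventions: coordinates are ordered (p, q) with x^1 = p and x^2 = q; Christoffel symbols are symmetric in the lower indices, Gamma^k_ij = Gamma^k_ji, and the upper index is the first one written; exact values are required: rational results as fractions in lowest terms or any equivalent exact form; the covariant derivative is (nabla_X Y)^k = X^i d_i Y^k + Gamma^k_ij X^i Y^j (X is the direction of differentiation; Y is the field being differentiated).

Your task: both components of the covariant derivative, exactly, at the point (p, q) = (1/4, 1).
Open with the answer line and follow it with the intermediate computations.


Answer: (nabla_X Y)^p = 14309/4200, (nabla_X Y)^q = 3487/900

E = 21/64, F = -63/128, G = 1089/256 at the point
E_p = 1/8, E_q = 1/8, F_p = 3/32, F_q = -1, G_p = 1/16, G_q = 8
EG - F^2 = 4725/4096;  g^inv = (4096/4725) * [[1089/256, 63/128], [63/128, 21/64]]
first-kind symbols [ij,l] = (1/2)(d_i g_jl + d_j g_il - d_l g_ij): [pp,p] = E_p/2 = 1/16, [pp,q] = F_p - E_q/2 = 1/32, [pq,p] = E_q/2 = 1/16, [pq,q] = G_p/2 = 1/32, [qq,p] = F_q - G_p/2 = -33/32, [qq,q] = G_q/2 = 4
Gamma^p_ij = (G*[ij,p] - F*[ij,q])/(EG - F^2), Gamma^q_ij = (E*[ij,q] - F*[ij,p])/(EG - F^2)
Gamma_ppp = 128/525, Gamma_ppq = 128/525, Gamma_pqq = -2201/1050, Gamma_qpp = 8/225, Gamma_qpq = 8/225, Gamma_qqq = 157/225
X = (5/2, 3), Y = (-1/16, 3/4) at the point


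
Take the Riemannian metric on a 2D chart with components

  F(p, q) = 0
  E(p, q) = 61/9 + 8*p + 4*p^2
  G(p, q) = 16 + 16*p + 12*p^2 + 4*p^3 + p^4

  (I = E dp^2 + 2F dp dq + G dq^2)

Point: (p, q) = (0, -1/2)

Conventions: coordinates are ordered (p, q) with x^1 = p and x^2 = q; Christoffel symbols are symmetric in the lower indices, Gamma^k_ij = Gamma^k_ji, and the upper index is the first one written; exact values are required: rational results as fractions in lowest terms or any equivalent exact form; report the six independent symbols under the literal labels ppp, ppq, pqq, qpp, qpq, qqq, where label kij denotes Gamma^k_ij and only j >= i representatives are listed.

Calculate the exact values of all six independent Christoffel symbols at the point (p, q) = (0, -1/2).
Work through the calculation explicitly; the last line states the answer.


E = 61/9, F = 0, G = 16 at the point
E_p = 8, E_q = 0, F_p = 0, F_q = 0, G_p = 16, G_q = 0
EG - F^2 = 976/9;  g^inv = (9/976) * [[16, 0], [0, 61/9]]
first-kind symbols [ij,l] = (1/2)(d_i g_jl + d_j g_il - d_l g_ij): [pp,p] = E_p/2 = 4, [pp,q] = F_p - E_q/2 = 0, [pq,p] = E_q/2 = 0, [pq,q] = G_p/2 = 8, [qq,p] = F_q - G_p/2 = -8, [qq,q] = G_q/2 = 0
Gamma^p_ij = (G*[ij,p] - F*[ij,q])/(EG - F^2), Gamma^q_ij = (E*[ij,q] - F*[ij,p])/(EG - F^2)

Answer: Gamma_ppp = 36/61, Gamma_ppq = 0, Gamma_pqq = -72/61, Gamma_qpp = 0, Gamma_qpq = 1/2, Gamma_qqq = 0


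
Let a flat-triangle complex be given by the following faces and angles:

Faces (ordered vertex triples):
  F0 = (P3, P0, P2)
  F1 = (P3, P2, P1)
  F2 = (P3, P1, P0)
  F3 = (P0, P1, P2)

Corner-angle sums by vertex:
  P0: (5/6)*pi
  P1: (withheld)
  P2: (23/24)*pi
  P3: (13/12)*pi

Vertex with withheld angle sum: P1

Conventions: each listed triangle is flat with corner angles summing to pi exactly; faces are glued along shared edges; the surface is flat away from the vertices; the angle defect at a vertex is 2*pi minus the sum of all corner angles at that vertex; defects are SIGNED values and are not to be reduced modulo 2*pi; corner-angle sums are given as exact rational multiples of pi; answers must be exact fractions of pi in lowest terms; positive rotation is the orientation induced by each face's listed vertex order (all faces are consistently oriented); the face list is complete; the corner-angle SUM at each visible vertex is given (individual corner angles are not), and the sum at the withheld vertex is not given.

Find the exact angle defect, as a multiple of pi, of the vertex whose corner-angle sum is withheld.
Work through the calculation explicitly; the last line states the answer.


V = 4, E = 6, F = 4; chi = V - E + F = 2
Gauss-Bonnet: total defect = 2*pi*chi = 4*pi; visible defects sum to (25/8)*pi

Answer: defect(P1) = (7/8)*pi


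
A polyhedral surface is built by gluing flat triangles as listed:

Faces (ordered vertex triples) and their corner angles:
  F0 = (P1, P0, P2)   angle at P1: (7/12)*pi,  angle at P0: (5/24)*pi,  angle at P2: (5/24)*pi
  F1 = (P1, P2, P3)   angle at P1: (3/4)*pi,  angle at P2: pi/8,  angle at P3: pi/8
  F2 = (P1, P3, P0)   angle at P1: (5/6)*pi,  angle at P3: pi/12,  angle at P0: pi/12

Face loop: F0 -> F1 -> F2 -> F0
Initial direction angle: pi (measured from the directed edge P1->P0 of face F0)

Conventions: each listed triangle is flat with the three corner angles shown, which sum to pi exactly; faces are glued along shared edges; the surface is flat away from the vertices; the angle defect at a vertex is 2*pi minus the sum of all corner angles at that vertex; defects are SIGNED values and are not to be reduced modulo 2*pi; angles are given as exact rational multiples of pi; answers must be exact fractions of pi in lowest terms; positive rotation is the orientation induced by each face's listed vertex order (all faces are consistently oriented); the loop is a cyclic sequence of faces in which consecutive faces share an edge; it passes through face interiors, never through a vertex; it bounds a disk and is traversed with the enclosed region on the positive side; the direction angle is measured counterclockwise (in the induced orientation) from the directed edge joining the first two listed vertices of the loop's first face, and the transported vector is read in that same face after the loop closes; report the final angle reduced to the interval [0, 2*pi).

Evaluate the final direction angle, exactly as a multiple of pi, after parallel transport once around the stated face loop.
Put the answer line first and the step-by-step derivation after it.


Answer: final direction angle = (5/6)*pi

enclosed vertex P1: corner angles sum to (13/6)*pi, defect = 2*pi - (13/6)*pi = -pi/6
final direction = starting direction + enclosed defect total, reduced mod 2*pi (induced orientation)
final angle = pi - pi/6 = (5/6)*pi (mod 2*pi)


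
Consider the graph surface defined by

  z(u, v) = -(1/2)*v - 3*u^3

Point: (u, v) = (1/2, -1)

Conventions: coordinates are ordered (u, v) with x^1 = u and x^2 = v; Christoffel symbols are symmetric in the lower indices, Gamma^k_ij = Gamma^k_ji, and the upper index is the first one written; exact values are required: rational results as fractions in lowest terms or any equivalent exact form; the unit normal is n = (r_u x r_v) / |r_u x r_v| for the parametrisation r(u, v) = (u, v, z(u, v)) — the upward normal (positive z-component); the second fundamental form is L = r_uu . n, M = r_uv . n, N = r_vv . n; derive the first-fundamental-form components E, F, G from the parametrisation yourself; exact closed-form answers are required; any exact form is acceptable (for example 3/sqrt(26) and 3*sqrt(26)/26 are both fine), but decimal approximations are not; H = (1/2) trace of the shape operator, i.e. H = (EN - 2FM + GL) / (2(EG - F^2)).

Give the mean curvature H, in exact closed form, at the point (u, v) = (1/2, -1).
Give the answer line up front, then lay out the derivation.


Answer: H = -360*sqrt(101)/10201

z_u = -9/4, z_v = -1/2, z_uu = -9, z_uv = 0, z_vv = 0
E = 97/16, F = 9/8, G = 5/4; answer radicand W^2 = 101/16
unnormalised second-form numerators: l = -9, m = 0, n = 0; L = l/sqrt(101/16), and similarly M = m/sqrt(W^2), N = n/sqrt(W^2)
H = (E*n - 2*F*m + G*l) / (2*(EG - F^2)*sqrt(W^2)); E*n - 2*F*m + G*l = -45/4, EG - F^2 = 101/16, so H = (-90/101)/sqrt(101/16)
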